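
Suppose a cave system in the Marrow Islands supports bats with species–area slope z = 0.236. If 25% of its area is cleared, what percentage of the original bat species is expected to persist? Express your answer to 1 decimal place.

93.4%

S_new/S_old = (A_new/A_old)^z = 0.75^0.236
= exp(0.236 × ln 0.75) = exp(0.236 × -0.2877) = exp(-0.0679) ≈ 0.9344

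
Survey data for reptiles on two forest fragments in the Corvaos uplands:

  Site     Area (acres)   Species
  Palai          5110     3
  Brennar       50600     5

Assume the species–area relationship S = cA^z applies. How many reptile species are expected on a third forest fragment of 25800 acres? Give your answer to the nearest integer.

z = ln(5/3) / ln(50600/5110) = 0.5108 / 2.2928 = 0.2228
c = 3 / 5110^0.2228 = 3 / 6.703 = 0.4476
S₃ = 0.4476 × 25800^0.2228 = 0.4476 × 9.614 ≈ 4.303

4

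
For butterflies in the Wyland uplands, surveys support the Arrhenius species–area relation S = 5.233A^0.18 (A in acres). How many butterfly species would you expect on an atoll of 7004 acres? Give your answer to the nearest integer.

26

S = 5.233 × 7004^0.18 = 5.233 × 4.922 ≈ 25.76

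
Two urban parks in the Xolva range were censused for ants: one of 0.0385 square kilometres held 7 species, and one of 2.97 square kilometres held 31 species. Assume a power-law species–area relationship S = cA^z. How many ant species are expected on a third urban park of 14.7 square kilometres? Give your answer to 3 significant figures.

z = ln(31/7) / ln(2.97/0.0385) = 1.4881 / 4.3457 = 0.3424
c = 7 / 0.0385^0.3424 = 7 / 0.3278 = 21.35
S₃ = 21.35 × 14.7^0.3424 = 21.35 × 2.51 ≈ 53.6

53.6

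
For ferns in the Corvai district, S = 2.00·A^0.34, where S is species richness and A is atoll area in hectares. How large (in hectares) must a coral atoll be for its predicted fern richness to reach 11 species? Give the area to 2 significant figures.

150 hectares

11 = 2 × A^0.34  ⇒  A^0.34 = 11/2 = 5.5
ln A = ln(5.5) / 0.34 = 1.7047 / 0.34 = 5.0140
A = e^5.0140 ≈ 150.5 hectares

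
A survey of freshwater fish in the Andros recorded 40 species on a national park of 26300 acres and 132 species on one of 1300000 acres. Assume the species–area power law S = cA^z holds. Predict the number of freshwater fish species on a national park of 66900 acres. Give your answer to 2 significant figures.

z = ln(132/40) / ln(1300000/26300) = 1.1939 / 3.9006 = 0.3061
c = 40 / 26300^0.3061 = 40 / 22.54 = 1.775
S₃ = 1.775 × 66900^0.3061 = 1.775 × 29.99 ≈ 53.23

53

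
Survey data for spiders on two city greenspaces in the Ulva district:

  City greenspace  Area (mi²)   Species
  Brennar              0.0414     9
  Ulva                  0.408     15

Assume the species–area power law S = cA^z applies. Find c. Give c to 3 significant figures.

18.3

z = ln(S₂/S₁) / ln(A₂/A₁) = ln(15/9) / ln(0.408/0.0414) = 0.5108 / 2.2880 = 0.2233
c = S₁ / A₁^z = 9 / 0.0414^0.2233 = 9 / 0.4912 = 18.32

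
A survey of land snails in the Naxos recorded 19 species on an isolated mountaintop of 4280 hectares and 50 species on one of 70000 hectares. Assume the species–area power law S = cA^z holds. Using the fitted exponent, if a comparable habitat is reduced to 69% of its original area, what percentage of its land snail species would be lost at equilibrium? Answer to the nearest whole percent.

z = ln(50/19) / ln(70000/4280) = 0.9676 / 2.7945 = 0.3462
S_new/S_old = (A_new/A_old)^z = 0.69^0.3462 = exp(0.3462 × -0.3711) = 0.8794
Fraction lost = 1 − 0.8794 = 0.1206

12%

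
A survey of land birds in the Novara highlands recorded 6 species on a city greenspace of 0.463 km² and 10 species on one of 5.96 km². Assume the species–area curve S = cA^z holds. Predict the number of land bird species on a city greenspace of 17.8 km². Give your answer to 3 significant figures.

12.4

z = ln(10/6) / ln(5.96/0.463) = 0.5108 / 2.5551 = 0.1999
c = 6 / 0.463^0.1999 = 6 / 0.8573 = 6.999
S₃ = 6.999 × 17.8^0.1999 = 6.999 × 1.778 ≈ 12.45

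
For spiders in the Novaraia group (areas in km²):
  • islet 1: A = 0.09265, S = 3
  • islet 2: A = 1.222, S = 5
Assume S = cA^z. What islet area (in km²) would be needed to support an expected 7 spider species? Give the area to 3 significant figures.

z = ln(5/3) / ln(1.222/0.09265) = 0.5108 / 2.5794 = 0.1980
c = 3 / 0.09265^0.1980 = 3 / 0.6243 = 4.805
A = (7/4.805)^(1/0.1980) ⇒ ln A = ln(1.457)/0.1980 = 1.8995
A = e^1.8995 ≈ 6.683 km²

6.68 km²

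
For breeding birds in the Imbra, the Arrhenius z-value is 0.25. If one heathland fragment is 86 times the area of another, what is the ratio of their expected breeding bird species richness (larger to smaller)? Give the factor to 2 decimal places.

3.05

S₂/S₁ = (A₂/A₁)^z = 86^0.25
ln(S₂/S₁) = 0.25 × ln 86 = 0.25 × 4.4543 = 1.1136
S₂/S₁ = e^1.1136 ≈ 3.045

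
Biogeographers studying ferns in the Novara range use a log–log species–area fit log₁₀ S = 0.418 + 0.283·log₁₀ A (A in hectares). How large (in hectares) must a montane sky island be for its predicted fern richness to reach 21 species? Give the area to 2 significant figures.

1600 hectares

21 = 2.618 × A^0.283  ⇒  A^0.283 = 21/2.618 = 8.021
ln A = ln(8.021) / 0.283 = 2.0820 / 0.283 = 7.3570
A = e^7.3570 ≈ 1567 hectares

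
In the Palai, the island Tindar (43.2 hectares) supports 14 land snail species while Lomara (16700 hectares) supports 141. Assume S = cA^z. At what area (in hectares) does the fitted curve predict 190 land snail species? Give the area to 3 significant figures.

36000 hectares

z = ln(141/14) / ln(16700/43.2) = 2.3097 / 5.9573 = 0.3877
c = 14 / 43.2^0.3877 = 14 / 4.306 = 3.251
A = (190/3.251)^(1/0.3877) ⇒ ln A = ln(58.44)/0.3877 = 10.4925
A = e^10.4925 ≈ 36043 hectares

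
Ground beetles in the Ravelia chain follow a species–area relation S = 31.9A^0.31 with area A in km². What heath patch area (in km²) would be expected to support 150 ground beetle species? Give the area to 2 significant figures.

150 km²

150 = 31.9 × A^0.31  ⇒  A^0.31 = 150/31.9 = 4.702
ln A = ln(4.702) / 0.31 = 1.5480 / 0.31 = 4.9936
A = e^4.9936 ≈ 147.5 km²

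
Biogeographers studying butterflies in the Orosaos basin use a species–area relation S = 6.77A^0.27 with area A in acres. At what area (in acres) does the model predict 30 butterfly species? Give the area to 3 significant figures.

248 acres

30 = 6.77 × A^0.27  ⇒  A^0.27 = 30/6.77 = 4.431
ln A = ln(4.431) / 0.27 = 1.4887 / 0.27 = 5.5137
A = e^5.5137 ≈ 248.1 acres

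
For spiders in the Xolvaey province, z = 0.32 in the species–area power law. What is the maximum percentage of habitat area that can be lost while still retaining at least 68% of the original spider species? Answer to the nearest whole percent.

Need (A_new/A_old)^0.32 = 0.68, so A_new/A_old = 0.68^(1/0.32) = 0.68^3.125
ln(A_new/A_old) = ln 0.68 / 0.32 = -0.3857 / 0.32 = -1.2052
A_new/A_old = e^-1.2052 ≈ 0.2996
Fraction that can be lost = 1 − 0.2996 = 0.7004

70%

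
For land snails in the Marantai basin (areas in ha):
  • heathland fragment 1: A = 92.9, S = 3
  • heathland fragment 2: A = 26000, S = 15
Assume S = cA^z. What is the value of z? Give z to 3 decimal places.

Taking logs: ln S = ln c + z ln A, so z = (ln S₂ − ln S₁)/(ln A₂ − ln A₁).
z = ln(15/3) / ln(26000/92.9) = ln(5) / ln(279.9) = 1.6094 / 5.6343 = 0.2856

0.286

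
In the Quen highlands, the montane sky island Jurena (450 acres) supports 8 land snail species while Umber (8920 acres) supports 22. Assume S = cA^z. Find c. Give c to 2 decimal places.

z = ln(S₂/S₁) / ln(A₂/A₁) = ln(22/8) / ln(8920/450) = 1.0116 / 2.9868 = 0.3387
c = S₁ / A₁^z = 8 / 450^0.3387 = 8 / 7.918 = 1.01

1.01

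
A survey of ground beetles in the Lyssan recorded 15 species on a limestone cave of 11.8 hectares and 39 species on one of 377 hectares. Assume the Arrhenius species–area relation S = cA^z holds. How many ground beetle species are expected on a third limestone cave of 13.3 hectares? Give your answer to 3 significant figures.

z = ln(39/15) / ln(377/11.8) = 0.9555 / 3.4641 = 0.2758
c = 15 / 11.8^0.2758 = 15 / 1.975 = 7.593
S₃ = 7.593 × 13.3^0.2758 = 7.593 × 2.042 ≈ 15.5

15.5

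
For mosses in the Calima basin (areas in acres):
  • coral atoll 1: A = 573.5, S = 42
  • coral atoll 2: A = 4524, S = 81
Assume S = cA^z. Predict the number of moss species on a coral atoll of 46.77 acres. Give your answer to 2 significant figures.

19

z = ln(81/42) / ln(4524/573.5) = 0.6568 / 2.0654 = 0.3180
c = 42 / 573.5^0.3180 = 42 / 7.537 = 5.573
S₃ = 5.573 × 46.77^0.3180 = 5.573 × 3.397 ≈ 18.93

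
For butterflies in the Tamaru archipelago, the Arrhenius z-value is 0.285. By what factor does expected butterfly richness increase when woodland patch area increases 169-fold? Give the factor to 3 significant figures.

4.31

S₂/S₁ = (A₂/A₁)^z = 169^0.285
ln(S₂/S₁) = 0.285 × ln 169 = 0.285 × 5.1299 = 1.4620
S₂/S₁ = e^1.4620 ≈ 4.315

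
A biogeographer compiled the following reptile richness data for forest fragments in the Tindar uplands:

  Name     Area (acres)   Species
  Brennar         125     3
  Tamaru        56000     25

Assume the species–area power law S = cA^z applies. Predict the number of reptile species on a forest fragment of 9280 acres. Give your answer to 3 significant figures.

13.4

z = ln(25/3) / ln(56000/125) = 2.1203 / 6.1048 = 0.3473
c = 3 / 125^0.3473 = 3 / 5.349 = 0.5608
S₃ = 0.5608 × 9280^0.3473 = 0.5608 × 23.88 ≈ 13.39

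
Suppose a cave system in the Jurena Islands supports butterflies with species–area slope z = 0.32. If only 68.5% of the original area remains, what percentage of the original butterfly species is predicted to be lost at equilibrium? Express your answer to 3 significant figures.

S_new/S_old = (A_new/A_old)^z = 0.685^0.32
= exp(0.32 × ln 0.685) = exp(0.32 × -0.3783) = exp(-0.1211) ≈ 0.886
Fraction lost = 1 − 0.886 = 0.114

11.4%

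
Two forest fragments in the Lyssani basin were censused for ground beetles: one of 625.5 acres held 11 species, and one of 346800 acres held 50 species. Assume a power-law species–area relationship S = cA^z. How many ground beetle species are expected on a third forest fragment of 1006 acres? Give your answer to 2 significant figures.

z = ln(50/11) / ln(346800/625.5) = 1.5141 / 6.3180 = 0.2397
c = 11 / 625.5^0.2397 = 11 / 4.679 = 2.351
S₃ = 2.351 × 1006^0.2397 = 2.351 × 5.243 ≈ 12.33

12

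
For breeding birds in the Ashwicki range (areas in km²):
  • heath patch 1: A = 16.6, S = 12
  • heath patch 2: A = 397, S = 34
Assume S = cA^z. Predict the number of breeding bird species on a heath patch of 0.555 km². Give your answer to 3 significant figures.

3.94

z = ln(34/12) / ln(397/16.6) = 1.0415 / 3.1745 = 0.3281
c = 12 / 16.6^0.3281 = 12 / 2.513 = 4.774
S₃ = 4.774 × 0.555^0.3281 = 4.774 × 0.8243 ≈ 3.936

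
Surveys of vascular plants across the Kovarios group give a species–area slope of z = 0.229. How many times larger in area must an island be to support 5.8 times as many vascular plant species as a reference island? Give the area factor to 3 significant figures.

(A₂/A₁)^0.229 = 5.8, so A₂/A₁ = 5.8^(1/0.229) = 5.8^4.367
ln(A₂/A₁) = ln 5.8 / 0.229 = 1.7579 / 0.229 = 7.6762
A₂/A₁ = e^7.6762 ≈ 2156

2160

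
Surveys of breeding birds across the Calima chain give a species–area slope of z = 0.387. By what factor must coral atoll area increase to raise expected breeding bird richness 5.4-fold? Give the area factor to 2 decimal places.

(A₂/A₁)^0.387 = 5.4, so A₂/A₁ = 5.4^(1/0.387) = 5.4^2.584
ln(A₂/A₁) = ln 5.4 / 0.387 = 1.6864 / 0.387 = 4.3576
A₂/A₁ = e^4.3576 ≈ 78.07

78.07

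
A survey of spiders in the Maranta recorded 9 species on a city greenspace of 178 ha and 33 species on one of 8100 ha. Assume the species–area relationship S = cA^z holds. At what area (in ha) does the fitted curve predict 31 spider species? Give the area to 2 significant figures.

6700 ha

z = ln(33/9) / ln(8100/178) = 1.2993 / 3.8178 = 0.3403
c = 9 / 178^0.3403 = 9 / 5.833 = 1.543
A = (31/1.543)^(1/0.3403) ⇒ ln A = ln(20.09)/0.3403 = 8.8159
A = e^8.8159 ≈ 6741 ha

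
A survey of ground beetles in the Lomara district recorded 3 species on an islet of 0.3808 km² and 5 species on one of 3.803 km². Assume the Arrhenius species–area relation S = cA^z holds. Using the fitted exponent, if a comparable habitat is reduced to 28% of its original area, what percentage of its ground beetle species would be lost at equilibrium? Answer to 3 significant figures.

24.6%

z = ln(5/3) / ln(3.803/0.3808) = 0.5108 / 2.3013 = 0.2220
S_new/S_old = (A_new/A_old)^z = 0.28^0.2220 = exp(0.2220 × -1.2730) = 0.7538
Fraction lost = 1 − 0.7538 = 0.2462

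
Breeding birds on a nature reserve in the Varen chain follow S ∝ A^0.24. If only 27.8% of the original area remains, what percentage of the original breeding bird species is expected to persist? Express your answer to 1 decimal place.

S_new/S_old = (A_new/A_old)^z = 0.278^0.24
= exp(0.24 × ln 0.278) = exp(0.24 × -1.2801) = exp(-0.3072) ≈ 0.7355

73.5%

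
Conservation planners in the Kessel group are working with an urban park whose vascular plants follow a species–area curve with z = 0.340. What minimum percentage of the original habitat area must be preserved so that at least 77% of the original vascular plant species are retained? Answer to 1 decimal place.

Need (A_new/A_old)^0.34 = 0.77, so A_new/A_old = 0.77^(1/0.34) = 0.77^2.941
ln(A_new/A_old) = ln 0.77 / 0.34 = -0.2614 / 0.34 = -0.7687
A_new/A_old = e^-0.7687 ≈ 0.4636

46.4%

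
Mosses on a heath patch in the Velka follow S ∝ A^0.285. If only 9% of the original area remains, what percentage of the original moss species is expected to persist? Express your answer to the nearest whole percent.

50%

S_new/S_old = (A_new/A_old)^z = 0.09^0.285
= exp(0.285 × ln 0.09) = exp(0.285 × -2.4079) = exp(-0.6863) ≈ 0.5035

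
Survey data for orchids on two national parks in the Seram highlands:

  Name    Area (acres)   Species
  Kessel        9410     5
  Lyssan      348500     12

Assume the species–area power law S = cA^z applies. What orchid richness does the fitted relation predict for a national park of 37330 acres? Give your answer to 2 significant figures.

7.0

z = ln(12/5) / ln(348500/9410) = 0.8755 / 3.6119 = 0.2424
c = 5 / 9410^0.2424 = 5 / 9.186 = 0.5443
S₃ = 0.5443 × 37330^0.2424 = 0.5443 × 12.83 ≈ 6.983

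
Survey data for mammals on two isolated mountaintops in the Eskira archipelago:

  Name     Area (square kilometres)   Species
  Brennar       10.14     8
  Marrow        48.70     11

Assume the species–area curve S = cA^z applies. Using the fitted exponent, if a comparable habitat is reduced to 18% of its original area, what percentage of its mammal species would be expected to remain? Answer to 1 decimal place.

70.6%

z = ln(11/8) / ln(48.7/10.14) = 0.3185 / 1.5692 = 0.2029
S_new/S_old = (A_new/A_old)^z = 0.18^0.2029 = exp(0.2029 × -1.7148) = 0.7061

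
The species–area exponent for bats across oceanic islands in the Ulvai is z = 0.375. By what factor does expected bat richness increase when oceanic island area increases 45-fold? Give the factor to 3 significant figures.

4.17

S₂/S₁ = (A₂/A₁)^z = 45^0.375
ln(S₂/S₁) = 0.375 × ln 45 = 0.375 × 3.8067 = 1.4275
S₂/S₁ = e^1.4275 ≈ 4.168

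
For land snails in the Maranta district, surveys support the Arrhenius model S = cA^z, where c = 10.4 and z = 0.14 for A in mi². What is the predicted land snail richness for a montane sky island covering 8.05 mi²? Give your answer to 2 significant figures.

S = 10.4 × 8.05^0.14
ln S = ln 10.4 + 0.14 × ln 8.05 = 2.3418 + 0.14 × 2.0857 = 2.6338
S = e^2.6338 ≈ 13.93

14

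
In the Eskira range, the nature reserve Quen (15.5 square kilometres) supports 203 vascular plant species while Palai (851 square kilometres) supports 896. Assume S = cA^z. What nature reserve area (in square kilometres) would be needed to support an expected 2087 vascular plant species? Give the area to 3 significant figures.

z = ln(896/203) / ln(851/15.5) = 1.4847 / 4.0056 = 0.3707
c = 203 / 15.5^0.3707 = 203 / 2.762 = 73.5
A = (2087/73.5)^(1/0.3707) ⇒ ln A = ln(28.4)/0.3707 = 9.0275
A = e^9.0275 ≈ 8329 square kilometres

8330 square kilometres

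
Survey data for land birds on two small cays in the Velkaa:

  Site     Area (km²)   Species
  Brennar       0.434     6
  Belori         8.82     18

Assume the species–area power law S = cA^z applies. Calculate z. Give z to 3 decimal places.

0.365

Taking logs: ln S = ln c + z ln A, so z = (ln S₂ − ln S₁)/(ln A₂ − ln A₁).
z = ln(18/6) / ln(8.82/0.434) = ln(3) / ln(20.32) = 1.0986 / 3.0117 = 0.3648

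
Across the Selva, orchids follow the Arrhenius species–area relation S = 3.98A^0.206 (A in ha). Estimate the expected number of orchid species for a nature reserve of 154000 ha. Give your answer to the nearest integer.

S = 3.98 × 154000^0.206
ln S = ln 3.98 + 0.206 × ln 154000 = 1.3813 + 0.206 × 11.9447 = 3.8419
S = e^3.8419 ≈ 46.61

47 species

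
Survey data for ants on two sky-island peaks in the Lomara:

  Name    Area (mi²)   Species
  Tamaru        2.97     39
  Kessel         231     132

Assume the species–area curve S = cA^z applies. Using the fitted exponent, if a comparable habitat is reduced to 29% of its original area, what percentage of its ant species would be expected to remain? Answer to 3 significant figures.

z = ln(132/39) / ln(231/2.97) = 1.2192 / 4.3539 = 0.2800
S_new/S_old = (A_new/A_old)^z = 0.29^0.2800 = exp(0.2800 × -1.2379) = 0.7071

70.7%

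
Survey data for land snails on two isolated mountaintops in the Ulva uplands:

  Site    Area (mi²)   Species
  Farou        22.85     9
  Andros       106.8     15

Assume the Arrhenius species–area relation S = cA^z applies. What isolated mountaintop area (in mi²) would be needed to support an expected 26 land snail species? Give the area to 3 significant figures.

562 mi²

z = ln(15/9) / ln(106.8/22.85) = 0.5108 / 1.5420 = 0.3313
c = 9 / 22.85^0.3313 = 9 / 2.819 = 3.192
A = (26/3.192)^(1/0.3313) ⇒ ln A = ln(8.145)/0.3313 = 6.3314
A = e^6.3314 ≈ 561.9 mi²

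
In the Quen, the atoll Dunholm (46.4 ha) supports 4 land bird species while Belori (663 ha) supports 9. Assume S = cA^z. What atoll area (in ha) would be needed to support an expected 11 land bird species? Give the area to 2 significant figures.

1300 ha

z = ln(9/4) / ln(663/46.4) = 0.8109 / 2.6595 = 0.3049
c = 4 / 46.4^0.3049 = 4 / 3.222 = 1.241
A = (11/1.241)^(1/0.3049) ⇒ ln A = ln(8.861)/0.3049 = 7.1549
A = e^7.1549 ≈ 1280 ha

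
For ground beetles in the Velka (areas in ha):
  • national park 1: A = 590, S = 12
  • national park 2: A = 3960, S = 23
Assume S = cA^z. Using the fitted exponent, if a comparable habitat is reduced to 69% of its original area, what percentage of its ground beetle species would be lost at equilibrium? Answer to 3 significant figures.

z = ln(23/12) / ln(3960/590) = 0.6506 / 1.9039 = 0.3417
S_new/S_old = (A_new/A_old)^z = 0.69^0.3417 = exp(0.3417 × -0.3711) = 0.8809
Fraction lost = 1 − 0.8809 = 0.1191

11.9%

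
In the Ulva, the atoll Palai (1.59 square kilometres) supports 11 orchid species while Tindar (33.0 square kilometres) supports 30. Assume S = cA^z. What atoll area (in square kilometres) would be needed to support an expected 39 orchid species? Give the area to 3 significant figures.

72.9 square kilometres

z = ln(30/11) / ln(33/1.59) = 1.0033 / 3.0328 = 0.3308
c = 11 / 1.59^0.3308 = 11 / 1.166 = 9.436
A = (39/9.436)^(1/0.3308) ⇒ ln A = ln(4.133)/0.3308 = 4.2896
A = e^4.2896 ≈ 72.94 square kilometres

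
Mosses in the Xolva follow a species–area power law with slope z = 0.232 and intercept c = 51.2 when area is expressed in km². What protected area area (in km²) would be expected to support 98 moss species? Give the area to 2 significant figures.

16 km²

98 = 51.2 × A^0.232  ⇒  A^0.232 = 98/51.2 = 1.914
ln A = ln(1.914) / 0.232 = 0.6492 / 0.232 = 2.7984
A = e^2.7984 ≈ 16.42 km²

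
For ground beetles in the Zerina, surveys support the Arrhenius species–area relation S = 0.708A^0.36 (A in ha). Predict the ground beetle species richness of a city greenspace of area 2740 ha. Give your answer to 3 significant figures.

12.2

S = 0.708 × 2740^0.36
ln S = ln 0.708 + 0.36 × ln 2740 = -0.3453 + 0.36 × 7.9157 = 2.5043
S = e^2.5043 ≈ 12.24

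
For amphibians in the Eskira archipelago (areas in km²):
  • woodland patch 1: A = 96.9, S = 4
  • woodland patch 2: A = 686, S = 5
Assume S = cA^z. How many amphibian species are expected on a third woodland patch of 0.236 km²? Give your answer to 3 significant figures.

2.01

z = ln(5/4) / ln(686/96.9) = 0.2231 / 1.9572 = 0.1140
c = 4 / 96.9^0.1140 = 4 / 1.684 = 2.375
S₃ = 2.375 × 0.236^0.1140 = 2.375 × 0.8482 ≈ 2.014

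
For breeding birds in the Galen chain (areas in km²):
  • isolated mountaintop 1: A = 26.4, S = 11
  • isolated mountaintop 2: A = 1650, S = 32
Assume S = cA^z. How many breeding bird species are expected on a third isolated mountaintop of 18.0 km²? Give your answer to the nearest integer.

z = ln(32/11) / ln(1650/26.4) = 1.0678 / 4.1352 = 0.2582
c = 11 / 26.4^0.2582 = 11 / 2.329 = 4.724
S₃ = 4.724 × 18^0.2582 = 4.724 × 2.109 ≈ 9.964

10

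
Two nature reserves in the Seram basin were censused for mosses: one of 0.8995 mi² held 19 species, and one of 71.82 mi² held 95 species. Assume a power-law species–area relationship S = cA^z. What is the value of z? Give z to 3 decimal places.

Taking logs: ln S = ln c + z ln A, so z = (ln S₂ − ln S₁)/(ln A₂ − ln A₁).
z = ln(95/19) / ln(71.82/0.8995) = ln(5) / ln(79.84) = 1.6094 / 4.3801 = 0.3674

0.367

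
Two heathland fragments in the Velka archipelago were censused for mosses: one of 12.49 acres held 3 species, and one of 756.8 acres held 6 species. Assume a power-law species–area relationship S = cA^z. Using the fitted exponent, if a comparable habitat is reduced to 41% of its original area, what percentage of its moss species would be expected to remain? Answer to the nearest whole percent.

z = ln(6/3) / ln(756.8/12.49) = 0.6931 / 4.1042 = 0.1689
S_new/S_old = (A_new/A_old)^z = 0.41^0.1689 = exp(0.1689 × -0.8916) = 0.8602

86%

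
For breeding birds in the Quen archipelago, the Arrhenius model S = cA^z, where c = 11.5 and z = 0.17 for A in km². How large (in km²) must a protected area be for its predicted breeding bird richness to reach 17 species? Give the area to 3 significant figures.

17 = 11.5 × A^0.17  ⇒  A^0.17 = 17/11.5 = 1.478
ln A = ln(1.478) / 0.17 = 0.3909 / 0.17 = 2.2992
A = e^2.2992 ≈ 9.966 km²

9.97 km²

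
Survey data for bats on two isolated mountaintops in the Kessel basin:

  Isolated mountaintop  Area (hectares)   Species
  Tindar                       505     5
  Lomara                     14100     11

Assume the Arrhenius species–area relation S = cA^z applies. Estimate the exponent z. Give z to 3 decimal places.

0.237

Taking logs: ln S = ln c + z ln A, so z = (ln S₂ − ln S₁)/(ln A₂ − ln A₁).
z = ln(11/5) / ln(14100/505) = ln(2.2) / ln(27.92) = 0.7885 / 3.3294 = 0.2368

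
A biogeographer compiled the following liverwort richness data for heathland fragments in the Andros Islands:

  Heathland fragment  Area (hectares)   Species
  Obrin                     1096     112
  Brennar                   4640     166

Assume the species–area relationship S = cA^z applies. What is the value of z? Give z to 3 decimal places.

Taking logs: ln S = ln c + z ln A, so z = (ln S₂ − ln S₁)/(ln A₂ − ln A₁).
z = ln(166/112) / ln(4640/1096) = ln(1.482) / ln(4.234) = 0.3935 / 1.4430 = 0.2727

0.273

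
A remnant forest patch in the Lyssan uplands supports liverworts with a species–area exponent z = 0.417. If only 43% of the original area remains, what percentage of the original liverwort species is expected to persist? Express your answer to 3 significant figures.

S_new/S_old = (A_new/A_old)^z = 0.43^0.417
= exp(0.417 × ln 0.43) = exp(0.417 × -0.8440) = exp(-0.3519) ≈ 0.7033

70.3%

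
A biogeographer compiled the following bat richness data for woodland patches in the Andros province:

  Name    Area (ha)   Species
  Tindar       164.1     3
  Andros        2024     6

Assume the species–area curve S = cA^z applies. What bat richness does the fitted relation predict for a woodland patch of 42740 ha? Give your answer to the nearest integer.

z = ln(6/3) / ln(2024/164.1) = 0.6931 / 2.5124 = 0.2759
c = 3 / 164.1^0.2759 = 3 / 4.084 = 0.7345
S₃ = 0.7345 × 42740^0.2759 = 0.7345 × 18.95 ≈ 13.92

14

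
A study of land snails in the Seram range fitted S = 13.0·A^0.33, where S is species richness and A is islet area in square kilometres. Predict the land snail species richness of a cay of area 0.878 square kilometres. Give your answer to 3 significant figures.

12.5

S = 13 × 0.878^0.33 = 13 × 0.958 ≈ 12.45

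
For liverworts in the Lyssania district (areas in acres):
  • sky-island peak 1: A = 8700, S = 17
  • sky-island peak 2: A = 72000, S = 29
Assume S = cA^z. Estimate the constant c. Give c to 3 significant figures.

1.72

z = ln(S₂/S₁) / ln(A₂/A₁) = ln(29/17) / ln(72000/8700) = 0.5341 / 2.1133 = 0.2527
c = S₁ / A₁^z = 17 / 8700^0.2527 = 17 / 9.899 = 1.717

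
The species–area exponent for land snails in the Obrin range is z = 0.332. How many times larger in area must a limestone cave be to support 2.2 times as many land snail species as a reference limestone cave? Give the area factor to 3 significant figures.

10.7

(A₂/A₁)^0.332 = 2.2, so A₂/A₁ = 2.2^(1/0.332) = 2.2^3.012
ln(A₂/A₁) = ln 2.2 / 0.332 = 0.7885 / 0.332 = 2.3749
A₂/A₁ = e^2.3749 ≈ 10.75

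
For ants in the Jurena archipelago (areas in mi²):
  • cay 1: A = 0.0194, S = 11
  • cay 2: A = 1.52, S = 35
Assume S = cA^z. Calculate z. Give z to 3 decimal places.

0.265

Taking logs: ln S = ln c + z ln A, so z = (ln S₂ − ln S₁)/(ln A₂ − ln A₁).
z = ln(35/11) / ln(1.52/0.0194) = ln(3.182) / ln(78.35) = 1.1575 / 4.3612 = 0.2654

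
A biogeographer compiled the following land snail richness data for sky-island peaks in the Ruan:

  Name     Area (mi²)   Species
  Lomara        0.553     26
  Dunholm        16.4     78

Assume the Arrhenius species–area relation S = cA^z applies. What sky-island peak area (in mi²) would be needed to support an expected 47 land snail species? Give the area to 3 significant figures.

3.44 mi²

z = ln(78/26) / ln(16.4/0.553) = 1.0986 / 3.3897 = 0.3241
c = 26 / 0.553^0.3241 = 26 / 0.8253 = 31.5
A = (47/31.5)^(1/0.3241) ⇒ ln A = ln(1.492)/0.3241 = 1.2343
A = e^1.2343 ≈ 3.436 mi²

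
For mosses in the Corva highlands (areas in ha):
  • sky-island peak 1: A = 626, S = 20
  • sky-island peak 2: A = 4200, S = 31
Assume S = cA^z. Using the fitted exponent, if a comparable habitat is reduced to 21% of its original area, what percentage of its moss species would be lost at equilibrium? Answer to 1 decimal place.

z = ln(31/20) / ln(4200/626) = 0.4383 / 1.9035 = 0.2302
S_new/S_old = (A_new/A_old)^z = 0.21^0.2302 = exp(0.2302 × -1.5606) = 0.6982
Fraction lost = 1 − 0.6982 = 0.3018

30.2%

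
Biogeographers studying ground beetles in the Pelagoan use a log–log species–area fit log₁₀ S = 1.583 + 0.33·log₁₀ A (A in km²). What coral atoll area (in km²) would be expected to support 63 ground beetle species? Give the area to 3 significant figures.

4.52 km²

63 = 38.28 × A^0.33  ⇒  A^0.33 = 63/38.28 = 1.646
ln A = ln(1.646) / 0.33 = 0.4981 / 0.33 = 1.5095
A = e^1.5095 ≈ 4.525 km²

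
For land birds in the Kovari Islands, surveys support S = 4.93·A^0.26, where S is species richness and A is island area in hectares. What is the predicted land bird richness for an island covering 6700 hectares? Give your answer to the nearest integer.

S = 4.93 × 6700^0.26
ln S = ln 4.93 + 0.26 × ln 6700 = 1.5953 + 0.26 × 8.8099 = 3.8859
S = e^3.8859 ≈ 48.71

49 species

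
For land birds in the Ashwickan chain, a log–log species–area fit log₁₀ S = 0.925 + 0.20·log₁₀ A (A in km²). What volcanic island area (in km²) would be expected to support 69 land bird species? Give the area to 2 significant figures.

69 = 8.414 × A^0.2  ⇒  A^0.2 = 69/8.414 = 8.201
ln A = ln(8.201) / 0.2 = 2.1042 / 0.2 = 10.5211
A = e^10.5211 ≈ 37089 km²

37000 km²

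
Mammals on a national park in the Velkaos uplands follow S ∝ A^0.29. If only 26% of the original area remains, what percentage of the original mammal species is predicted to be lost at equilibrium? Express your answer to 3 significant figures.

S_new/S_old = (A_new/A_old)^z = 0.26^0.29
= exp(0.29 × ln 0.26) = exp(0.29 × -1.3471) = exp(-0.3907) ≈ 0.6766
Fraction lost = 1 − 0.6766 = 0.3234

32.3%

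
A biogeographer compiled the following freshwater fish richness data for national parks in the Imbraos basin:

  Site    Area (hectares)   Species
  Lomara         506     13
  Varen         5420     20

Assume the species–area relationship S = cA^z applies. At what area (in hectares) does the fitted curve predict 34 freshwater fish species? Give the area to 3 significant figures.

101000 hectares

z = ln(20/13) / ln(5420/506) = 0.4308 / 2.3713 = 0.1817
c = 13 / 506^0.1817 = 13 / 3.099 = 4.195
A = (34/4.195)^(1/0.1817) ⇒ ln A = ln(8.106)/0.1817 = 11.5188
A = e^11.5188 ≈ 100587 hectares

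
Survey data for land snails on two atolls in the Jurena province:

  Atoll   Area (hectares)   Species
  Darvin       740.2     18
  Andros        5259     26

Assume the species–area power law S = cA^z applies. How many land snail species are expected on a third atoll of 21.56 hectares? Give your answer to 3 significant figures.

z = ln(26/18) / ln(5259/740.2) = 0.3677 / 1.9608 = 0.1875
c = 18 / 740.2^0.1875 = 18 / 3.452 = 5.214
S₃ = 5.214 × 21.56^0.1875 = 5.214 × 1.779 ≈ 9.274

9.27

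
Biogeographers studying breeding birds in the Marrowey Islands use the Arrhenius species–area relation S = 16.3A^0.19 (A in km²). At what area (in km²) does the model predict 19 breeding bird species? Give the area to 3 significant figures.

2.24 km²

19 = 16.3 × A^0.19  ⇒  A^0.19 = 19/16.3 = 1.166
ln A = ln(1.166) / 0.19 = 0.1533 / 0.19 = 0.8067
A = e^0.8067 ≈ 2.241 km²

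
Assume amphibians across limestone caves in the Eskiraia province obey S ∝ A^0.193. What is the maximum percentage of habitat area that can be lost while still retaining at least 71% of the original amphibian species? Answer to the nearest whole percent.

83%

Need (A_new/A_old)^0.193 = 0.71, so A_new/A_old = 0.71^(1/0.193) = 0.71^5.181
ln(A_new/A_old) = ln 0.71 / 0.193 = -0.3425 / 0.193 = -1.7746
A_new/A_old = e^-1.7746 ≈ 0.1696
Fraction that can be lost = 1 − 0.1696 = 0.8304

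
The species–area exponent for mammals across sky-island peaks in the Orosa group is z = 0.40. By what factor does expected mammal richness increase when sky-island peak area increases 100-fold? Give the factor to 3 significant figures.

S₂/S₁ = (A₂/A₁)^z = 100^0.4
ln(S₂/S₁) = 0.4 × ln 100 = 0.4 × 4.6052 = 1.8421
S₂/S₁ = e^1.8421 ≈ 6.31

6.31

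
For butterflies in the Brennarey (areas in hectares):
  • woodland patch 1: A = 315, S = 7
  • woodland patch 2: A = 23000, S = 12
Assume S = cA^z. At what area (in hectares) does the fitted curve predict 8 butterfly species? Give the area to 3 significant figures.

912 hectares

z = ln(12/7) / ln(23000/315) = 0.5390 / 4.2907 = 0.1256
c = 7 / 315^0.1256 = 7 / 2.06 = 3.398
A = (8/3.398)^(1/0.1256) ⇒ ln A = ln(2.354)/0.1256 = 6.8155
A = e^6.8155 ≈ 911.9 hectares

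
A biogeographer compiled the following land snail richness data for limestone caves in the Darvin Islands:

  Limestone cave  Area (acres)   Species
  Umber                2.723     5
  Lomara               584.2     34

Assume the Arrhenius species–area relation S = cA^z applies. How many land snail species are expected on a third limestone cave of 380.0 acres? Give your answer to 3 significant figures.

z = ln(34/5) / ln(584.2/2.723) = 1.9169 / 5.3685 = 0.3571
c = 5 / 2.723^0.3571 = 5 / 1.43 = 3.496
S₃ = 3.496 × 380^0.3571 = 3.496 × 8.34 ≈ 29.16

29.2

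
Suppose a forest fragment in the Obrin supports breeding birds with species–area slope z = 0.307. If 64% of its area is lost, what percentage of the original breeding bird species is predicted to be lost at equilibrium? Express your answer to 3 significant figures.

26.9%

S_new/S_old = (A_new/A_old)^z = 0.36^0.307
= exp(0.307 × ln 0.36) = exp(0.307 × -1.0217) = exp(-0.3136) ≈ 0.7308
Fraction lost = 1 − 0.7308 = 0.2692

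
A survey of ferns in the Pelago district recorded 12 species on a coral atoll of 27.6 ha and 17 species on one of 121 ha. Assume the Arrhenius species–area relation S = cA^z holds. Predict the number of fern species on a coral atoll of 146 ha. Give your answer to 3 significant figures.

z = ln(17/12) / ln(121/27.6) = 0.3483 / 1.4780 = 0.2357
c = 12 / 27.6^0.2357 = 12 / 2.186 = 5.49
S₃ = 5.49 × 146^0.2357 = 5.49 × 3.236 ≈ 17.77

17.8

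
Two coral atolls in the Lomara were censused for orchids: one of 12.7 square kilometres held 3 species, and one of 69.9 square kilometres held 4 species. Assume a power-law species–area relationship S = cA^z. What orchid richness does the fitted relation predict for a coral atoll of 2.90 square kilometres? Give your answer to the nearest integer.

2

z = ln(4/3) / ln(69.9/12.7) = 0.2877 / 1.7055 = 0.1687
c = 3 / 12.7^0.1687 = 3 / 1.535 = 1.954
S₃ = 1.954 × 2.9^0.1687 = 1.954 × 1.197 ≈ 2.338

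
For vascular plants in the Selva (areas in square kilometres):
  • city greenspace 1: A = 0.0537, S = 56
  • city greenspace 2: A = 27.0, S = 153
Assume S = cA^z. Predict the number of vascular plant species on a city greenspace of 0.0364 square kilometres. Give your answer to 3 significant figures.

z = ln(153/56) / ln(27/0.0537) = 1.0051 / 6.2202 = 0.1616
c = 56 / 0.0537^0.1616 = 56 / 0.6234 = 89.83
S₃ = 89.83 × 0.0364^0.1616 = 89.83 × 0.5855 ≈ 52.59

52.6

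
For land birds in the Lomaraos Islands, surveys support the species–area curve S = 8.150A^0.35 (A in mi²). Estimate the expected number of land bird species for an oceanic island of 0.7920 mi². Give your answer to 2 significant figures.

S = 8.15 × 0.792^0.35 = 8.15 × 0.9216 ≈ 7.511

7.5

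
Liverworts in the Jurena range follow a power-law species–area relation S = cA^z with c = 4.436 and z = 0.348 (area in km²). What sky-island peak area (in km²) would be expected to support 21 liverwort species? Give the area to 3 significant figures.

21 = 4.436 × A^0.348  ⇒  A^0.348 = 21/4.436 = 4.734
ln A = ln(4.734) / 0.348 = 1.5548 / 0.348 = 4.4677
A = e^4.4677 ≈ 87.16 km²

87.2 km²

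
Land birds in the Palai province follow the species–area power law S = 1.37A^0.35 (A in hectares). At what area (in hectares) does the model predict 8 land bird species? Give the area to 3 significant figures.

8 = 1.37 × A^0.35  ⇒  A^0.35 = 8/1.37 = 5.839
ln A = ln(5.839) / 0.35 = 1.7646 / 0.35 = 5.0418
A = e^5.0418 ≈ 154.7 hectares

155 hectares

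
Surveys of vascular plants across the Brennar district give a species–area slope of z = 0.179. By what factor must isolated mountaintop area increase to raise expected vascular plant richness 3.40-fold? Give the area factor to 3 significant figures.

(A₂/A₁)^0.179 = 3.4, so A₂/A₁ = 3.4^(1/0.179) = 3.4^5.587
ln(A₂/A₁) = ln 3.4 / 0.179 = 1.2238 / 0.179 = 6.8367
A₂/A₁ = e^6.8367 ≈ 931.4

931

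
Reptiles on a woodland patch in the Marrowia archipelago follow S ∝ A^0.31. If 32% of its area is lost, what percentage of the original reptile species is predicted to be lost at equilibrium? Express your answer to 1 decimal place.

S_new/S_old = (A_new/A_old)^z = 0.68^0.31
= exp(0.31 × ln 0.68) = exp(0.31 × -0.3857) = exp(-0.1196) ≈ 0.8873
Fraction lost = 1 − 0.8873 = 0.1127

11.3%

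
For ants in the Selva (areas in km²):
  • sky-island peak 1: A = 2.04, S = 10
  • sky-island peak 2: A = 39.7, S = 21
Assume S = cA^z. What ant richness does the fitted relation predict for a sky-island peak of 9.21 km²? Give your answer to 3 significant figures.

14.6

z = ln(21/10) / ln(39.7/2.04) = 0.7419 / 2.9684 = 0.2499
c = 10 / 2.04^0.2499 = 10 / 1.195 = 8.368
S₃ = 8.368 × 9.21^0.2499 = 8.368 × 1.742 ≈ 14.58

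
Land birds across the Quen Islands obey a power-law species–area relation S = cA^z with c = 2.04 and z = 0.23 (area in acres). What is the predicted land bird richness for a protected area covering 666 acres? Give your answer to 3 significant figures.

S = 2.04 × 666^0.23
ln S = ln 2.04 + 0.23 × ln 666 = 0.7129 + 0.23 × 6.5013 = 2.2082
S = e^2.2082 ≈ 9.1

9.10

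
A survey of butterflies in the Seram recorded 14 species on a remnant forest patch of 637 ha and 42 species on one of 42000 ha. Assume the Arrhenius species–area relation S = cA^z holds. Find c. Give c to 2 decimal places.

2.57

z = ln(S₂/S₁) / ln(A₂/A₁) = ln(42/14) / ln(42000/637) = 1.0986 / 4.1887 = 0.2623
c = S₁ / A₁^z = 14 / 637^0.2623 = 14 / 5.438 = 2.574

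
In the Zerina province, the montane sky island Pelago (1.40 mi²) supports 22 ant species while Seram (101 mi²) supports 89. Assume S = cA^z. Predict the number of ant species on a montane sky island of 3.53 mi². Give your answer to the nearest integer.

z = ln(89/22) / ln(101/1.4) = 1.3976 / 4.2786 = 0.3266
c = 22 / 1.4^0.3266 = 22 / 1.116 = 19.71
S₃ = 19.71 × 3.53^0.3266 = 19.71 × 1.51 ≈ 29.76

30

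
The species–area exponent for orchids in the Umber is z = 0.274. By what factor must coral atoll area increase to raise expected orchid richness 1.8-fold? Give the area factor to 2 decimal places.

8.54

(A₂/A₁)^0.274 = 1.8, so A₂/A₁ = 1.8^(1/0.274) = 1.8^3.65
ln(A₂/A₁) = ln 1.8 / 0.274 = 0.5878 / 0.274 = 2.1452
A₂/A₁ = e^2.1452 ≈ 8.544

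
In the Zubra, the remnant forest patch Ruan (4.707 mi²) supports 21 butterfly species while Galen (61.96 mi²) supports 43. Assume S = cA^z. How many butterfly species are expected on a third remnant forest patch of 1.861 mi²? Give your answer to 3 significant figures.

z = ln(43/21) / ln(61.96/4.707) = 0.7167 / 2.5774 = 0.2781
c = 21 / 4.707^0.2781 = 21 / 1.538 = 13.65
S₃ = 13.65 × 1.861^0.2781 = 13.65 × 1.189 ≈ 16.22

16.2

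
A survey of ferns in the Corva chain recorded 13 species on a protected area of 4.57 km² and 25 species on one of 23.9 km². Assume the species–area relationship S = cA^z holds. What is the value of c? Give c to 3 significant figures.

7.13

z = ln(S₂/S₁) / ln(A₂/A₁) = ln(25/13) / ln(23.9/4.57) = 0.6539 / 1.6544 = 0.3953
c = S₁ / A₁^z = 13 / 4.57^0.3953 = 13 / 1.823 = 7.13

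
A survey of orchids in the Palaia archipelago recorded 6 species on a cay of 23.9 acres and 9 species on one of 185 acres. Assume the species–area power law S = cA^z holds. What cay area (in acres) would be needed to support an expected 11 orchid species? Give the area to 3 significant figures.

z = ln(9/6) / ln(185/23.9) = 0.4055 / 2.0465 = 0.1981
c = 6 / 23.9^0.1981 = 6 / 1.875 = 3.199
A = (11/3.199)^(1/0.1981) ⇒ ln A = ln(3.438)/0.1981 = 6.2332
A = e^6.2332 ≈ 509.4 acres

509 acres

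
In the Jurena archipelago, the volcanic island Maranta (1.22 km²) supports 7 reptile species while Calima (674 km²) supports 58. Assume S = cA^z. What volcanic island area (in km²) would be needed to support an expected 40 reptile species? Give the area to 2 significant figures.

220 km²

z = ln(58/7) / ln(674/1.22) = 2.1145 / 6.3144 = 0.3349
c = 7 / 1.22^0.3349 = 7 / 1.069 = 6.549
A = (40/6.549)^(1/0.3349) ⇒ ln A = ln(6.108)/0.3349 = 5.4037
A = e^5.4037 ≈ 222.2 km²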